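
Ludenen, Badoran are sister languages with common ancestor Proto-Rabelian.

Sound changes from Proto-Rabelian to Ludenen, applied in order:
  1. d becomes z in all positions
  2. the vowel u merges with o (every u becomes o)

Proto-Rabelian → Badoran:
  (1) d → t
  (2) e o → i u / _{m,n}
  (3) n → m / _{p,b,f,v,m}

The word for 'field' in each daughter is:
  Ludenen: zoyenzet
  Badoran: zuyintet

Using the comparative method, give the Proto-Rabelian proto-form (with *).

*zuyendet

Position 4: Ludenen has e, Badoran has i. Ludenen preserves e here (none of its changes turn any other segment into e), so the proto-segment is *e.
Position 6: Ludenen has z, Badoran has t. Taking the neighbouring segments as reconstructed: Ludenen z could go back to *d or *z; Badoran t could go back to *t or *d — the one source consistent with every daughter is *d.
Position 2: Ludenen has o, Badoran has u. Taking the neighbouring segments as reconstructed: Ludenen o could go back to *o or *u; Badoran u can only go back to *u — the one source consistent with every daughter is *u.
Verify the candidate proto-form against each daughter:
Ludenen: *zuyendet
  zuyendet → zuyenzet   [unconditioned shift]
  zuyenzet → zoyenzet   [vowel merger]
  giving Ludenen zoyenzet.
Badoran: *zuyendet > zuyentet > zuyintet  (by unconditioned shift, pre-nasal raising)
*zuyendet is the unique common source.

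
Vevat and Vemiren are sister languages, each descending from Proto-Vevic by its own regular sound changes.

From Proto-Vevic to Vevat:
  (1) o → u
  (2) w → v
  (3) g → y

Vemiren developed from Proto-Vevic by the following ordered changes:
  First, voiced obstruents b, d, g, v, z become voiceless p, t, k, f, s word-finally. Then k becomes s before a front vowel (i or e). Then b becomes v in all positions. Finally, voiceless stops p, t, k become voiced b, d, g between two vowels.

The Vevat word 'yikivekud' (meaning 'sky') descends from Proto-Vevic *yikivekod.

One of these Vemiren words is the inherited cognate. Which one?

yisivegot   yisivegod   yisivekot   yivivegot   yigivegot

yisivegot

Vemiren: *yikivekod > yikivekot > yisivekot > yisivegot  (by final devoicing, palatalisation, intervocalic voicing)
Among the options, 'yisivegot' alone shows every Vemiren change applied in order.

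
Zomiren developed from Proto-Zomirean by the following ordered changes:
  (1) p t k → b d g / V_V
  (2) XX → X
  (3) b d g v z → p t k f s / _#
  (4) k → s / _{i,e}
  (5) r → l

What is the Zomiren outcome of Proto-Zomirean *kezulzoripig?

Zomiren: start from *kezulzoripig.
  rule 1 (intervocalic voicing): kezulzoripig → kezulzoribig
  rule 2: no change — kezulzoribig
  rule 3 (final devoicing): kezulzoribig → kezulzoribik
  rule 4 (palatalisation): kezulzoribik → sezulzoribik
  rule 5 (unconditioned shift): sezulzoribik → sezulzolibik
  ⇒ Zomiren sezulzolibik

sezulzolibik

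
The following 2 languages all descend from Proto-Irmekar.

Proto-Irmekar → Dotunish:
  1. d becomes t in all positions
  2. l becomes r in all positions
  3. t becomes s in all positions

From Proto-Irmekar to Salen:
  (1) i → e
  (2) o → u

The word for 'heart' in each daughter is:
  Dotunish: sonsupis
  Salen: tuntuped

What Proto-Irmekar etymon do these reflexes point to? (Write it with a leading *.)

Position 7: Dotunish has i, Salen has e. Dotunish preserves i here (none of its changes turn any other segment into i), so the proto-segment is *i.
Position 8: Dotunish has s, Salen has d. Salen preserves d here (none of its changes turn any other segment into d), so the proto-segment is *d.
Continuing position by position gives *tontupid; check it forward:
Dotunish: *tontupid > tontupit > sonsupis  (by unconditioned shift, unconditioned shift)
Salen: *tontupid
  tontupid → tontuped   [vowel merger]
  tontuped → tuntuped   [vowel merger]
  giving Salen tuntuped.
Only *tontupid yields all of Dotunish sonsupis, Salen tuntuped.

*tontupid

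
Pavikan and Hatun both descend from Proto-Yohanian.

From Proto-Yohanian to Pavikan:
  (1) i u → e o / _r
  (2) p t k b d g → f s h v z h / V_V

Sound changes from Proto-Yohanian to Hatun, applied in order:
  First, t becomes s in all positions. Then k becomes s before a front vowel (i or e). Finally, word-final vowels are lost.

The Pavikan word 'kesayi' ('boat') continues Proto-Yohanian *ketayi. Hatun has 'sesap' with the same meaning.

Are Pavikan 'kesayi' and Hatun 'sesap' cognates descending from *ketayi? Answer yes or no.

no

Derive the expected Hatun reflex of *ketayi:
Hatun: start from *ketayi.
  rule 1 (unconditioned shift): ketayi → kesayi
  rule 2 (palatalisation): kesayi → sesayi
  rule 3 (apocope): sesayi → sesay
  ⇒ Hatun sesay
The regular Hatun reflex would be 'sesay', but the attested form is 'sesap'. The correspondence is irregular, so they are not cognates (the Hatun form has a different source).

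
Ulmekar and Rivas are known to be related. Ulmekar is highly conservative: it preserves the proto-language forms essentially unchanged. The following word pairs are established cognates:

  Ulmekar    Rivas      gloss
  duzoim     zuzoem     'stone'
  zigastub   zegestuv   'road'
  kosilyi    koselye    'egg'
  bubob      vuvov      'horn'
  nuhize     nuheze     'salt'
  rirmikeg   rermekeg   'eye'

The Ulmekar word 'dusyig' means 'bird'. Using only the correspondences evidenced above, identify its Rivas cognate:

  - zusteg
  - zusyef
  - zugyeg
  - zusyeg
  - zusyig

zusyeg

duzoim ~ zuzoem — Ulmekar d corresponds to Rivas z word-initially before a back vowel.
zigastub ~ zegestuv, kosilyi ~ koselye — Ulmekar i corresponds to Rivas e after a consonant, before a consonant other than r, m, n, p, b, f, v.
Applying these to Ulmekar 'dusyig':
  dusyig → zusyig   (d→z word-initially before a back vowel)
  zusyig → zusyeg   (i→e after a consonant, before a consonant other than r, m, n, p, b, f, v)
So the Rivas cognate is 'zusyeg'.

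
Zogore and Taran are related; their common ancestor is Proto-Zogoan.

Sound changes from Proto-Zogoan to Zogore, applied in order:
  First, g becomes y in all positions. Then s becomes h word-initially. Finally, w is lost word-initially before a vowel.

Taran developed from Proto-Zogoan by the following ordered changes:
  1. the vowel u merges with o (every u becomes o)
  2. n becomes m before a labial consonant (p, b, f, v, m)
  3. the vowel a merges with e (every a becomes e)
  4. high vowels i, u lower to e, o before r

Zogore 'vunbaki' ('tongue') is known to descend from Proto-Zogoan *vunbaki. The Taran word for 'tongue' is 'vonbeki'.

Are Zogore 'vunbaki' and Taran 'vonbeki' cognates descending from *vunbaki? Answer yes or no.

Derive the expected Taran reflex of *vunbaki:
Taran: *vunbaki
  vunbaki → vonbaki   [vowel merger]
  vonbaki → vombaki   [nasal place assimilation]
  vombaki → vombeki   [vowel merger]
  vombeki (rule 4 does not apply)
  giving Taran vombeki.
The regular Taran reflex would be 'vombeki', but the attested form is 'vonbeki'. The correspondence is irregular, so they are not cognates (the Taran form has a different source).

no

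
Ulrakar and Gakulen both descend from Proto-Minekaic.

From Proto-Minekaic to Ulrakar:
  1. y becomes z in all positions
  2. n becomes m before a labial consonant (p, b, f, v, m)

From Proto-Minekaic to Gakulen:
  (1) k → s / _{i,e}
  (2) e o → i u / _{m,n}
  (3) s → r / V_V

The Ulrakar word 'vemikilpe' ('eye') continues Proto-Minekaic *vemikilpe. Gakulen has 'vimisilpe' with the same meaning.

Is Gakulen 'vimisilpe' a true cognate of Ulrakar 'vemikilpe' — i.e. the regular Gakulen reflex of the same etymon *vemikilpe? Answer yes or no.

no

Derive the expected Gakulen reflex of *vemikilpe:
Gakulen: *vemikilpe
  vemikilpe → vemisilpe   [palatalisation]
  vemisilpe → vimisilpe   [pre-nasal raising]
  vimisilpe → vimirilpe   [rhotacism]
  giving Gakulen vimirilpe.
The regular Gakulen reflex would be 'vimirilpe', but the attested form is 'vimisilpe'. The correspondence is irregular, so they are not cognates (the Gakulen form has a different source).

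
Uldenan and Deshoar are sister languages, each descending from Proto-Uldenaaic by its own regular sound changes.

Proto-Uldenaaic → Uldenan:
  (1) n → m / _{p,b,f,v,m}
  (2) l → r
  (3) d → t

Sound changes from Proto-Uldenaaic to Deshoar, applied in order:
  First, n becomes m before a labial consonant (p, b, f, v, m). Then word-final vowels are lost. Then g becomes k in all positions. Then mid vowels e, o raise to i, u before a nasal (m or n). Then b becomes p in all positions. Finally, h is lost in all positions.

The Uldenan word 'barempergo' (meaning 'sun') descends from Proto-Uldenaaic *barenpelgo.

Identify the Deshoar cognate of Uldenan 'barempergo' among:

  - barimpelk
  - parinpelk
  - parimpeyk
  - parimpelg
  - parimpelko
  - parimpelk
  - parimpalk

Deshoar: *barenpelgo
  barenpelgo → barempelgo   [nasal place assimilation]
  barempelgo → barempelg   [apocope]
  barempelg → barempelk   [unconditioned shift]
  barempelk → barimpelk   [pre-nasal raising]
  barimpelk → parimpelk   [unconditioned shift]
  parimpelk (rule 6 does not apply)
  giving Deshoar parimpelk.
Only 'parimpelk' matches the regular Deshoar development of *barenpelgo.

parimpelk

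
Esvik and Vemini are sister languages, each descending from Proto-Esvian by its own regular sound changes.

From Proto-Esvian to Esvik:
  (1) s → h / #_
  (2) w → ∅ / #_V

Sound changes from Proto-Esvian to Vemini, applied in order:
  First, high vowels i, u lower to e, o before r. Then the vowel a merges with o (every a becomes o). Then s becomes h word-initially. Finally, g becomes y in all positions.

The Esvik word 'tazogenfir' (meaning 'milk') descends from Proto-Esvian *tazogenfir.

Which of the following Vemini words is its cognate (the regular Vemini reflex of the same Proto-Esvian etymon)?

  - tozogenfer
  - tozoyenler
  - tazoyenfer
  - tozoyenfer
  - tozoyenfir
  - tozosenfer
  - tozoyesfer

Vemini: *tazogenfir > tazogenfer > tozogenfer > tozoyenfer  (by pre-rhotic lowering, vowel merger, unconditioned shift)
Only 'tozoyenfer' matches the regular Vemini development of *tazogenfir.

tozoyenfer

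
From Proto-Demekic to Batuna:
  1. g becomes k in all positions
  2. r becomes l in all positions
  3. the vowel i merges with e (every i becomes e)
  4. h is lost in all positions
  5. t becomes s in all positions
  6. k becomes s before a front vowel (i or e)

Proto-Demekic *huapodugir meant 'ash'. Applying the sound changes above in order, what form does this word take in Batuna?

uapodusel

Batuna: *huapodugir > huapodukir > huapodukil > huapodukel > uapodukel > uapodusel  (by unconditioned shift, unconditioned shift, vowel merger, h-loss, palatalisation)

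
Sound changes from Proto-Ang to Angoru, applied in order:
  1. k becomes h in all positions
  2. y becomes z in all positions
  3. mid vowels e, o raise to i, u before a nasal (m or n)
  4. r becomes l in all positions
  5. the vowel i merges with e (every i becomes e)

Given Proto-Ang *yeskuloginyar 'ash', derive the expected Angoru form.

Angoru: *yeskuloginyar
  yeskuloginyar → yeshuloginyar   [unconditioned shift]
  yeshuloginyar → zeshuloginzar   [unconditioned shift]
  zeshuloginzar (rule 3 does not apply)
  zeshuloginzar → zeshuloginzal   [unconditioned shift]
  zeshuloginzal → zeshulogenzal   [vowel merger]
  giving Angoru zeshulogenzal.

zeshulogenzal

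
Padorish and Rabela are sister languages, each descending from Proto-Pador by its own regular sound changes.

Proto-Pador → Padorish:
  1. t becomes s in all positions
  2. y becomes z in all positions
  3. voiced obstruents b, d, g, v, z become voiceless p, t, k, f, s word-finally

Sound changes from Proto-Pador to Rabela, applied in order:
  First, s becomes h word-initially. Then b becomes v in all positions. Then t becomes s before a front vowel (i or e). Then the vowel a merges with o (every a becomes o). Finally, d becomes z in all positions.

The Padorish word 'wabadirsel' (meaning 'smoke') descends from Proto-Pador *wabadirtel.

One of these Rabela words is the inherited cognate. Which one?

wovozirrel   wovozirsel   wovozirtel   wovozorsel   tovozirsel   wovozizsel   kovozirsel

Rabela: start from *wabadirtel.
  rule 1: no change — wabadirtel
  rule 2 (unconditioned shift): wabadirtel → wavadirtel
  rule 3 (palatalisation): wavadirtel → wavadirsel
  rule 4 (vowel merger): wavadirsel → wovodirsel
  rule 5 (unconditioned shift): wovodirsel → wovozirsel
  ⇒ Rabela wovozirsel
The other candidates each miss or misapply at least one Rabela change.

wovozirsel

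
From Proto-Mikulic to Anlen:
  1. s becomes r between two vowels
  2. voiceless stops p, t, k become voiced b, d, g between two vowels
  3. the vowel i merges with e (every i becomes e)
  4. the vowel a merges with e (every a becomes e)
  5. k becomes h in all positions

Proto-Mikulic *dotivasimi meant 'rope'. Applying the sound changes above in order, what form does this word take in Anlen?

dodevereme

Anlen: *dotivasimi
  dotivasimi → dotivarimi   [rhotacism]
  dotivarimi → dodivarimi   [intervocalic voicing]
  dodivarimi → dodevareme   [vowel merger]
  dodevareme → dodevereme   [vowel merger]
  dodevereme (rule 5 does not apply)
  giving Anlen dodevereme.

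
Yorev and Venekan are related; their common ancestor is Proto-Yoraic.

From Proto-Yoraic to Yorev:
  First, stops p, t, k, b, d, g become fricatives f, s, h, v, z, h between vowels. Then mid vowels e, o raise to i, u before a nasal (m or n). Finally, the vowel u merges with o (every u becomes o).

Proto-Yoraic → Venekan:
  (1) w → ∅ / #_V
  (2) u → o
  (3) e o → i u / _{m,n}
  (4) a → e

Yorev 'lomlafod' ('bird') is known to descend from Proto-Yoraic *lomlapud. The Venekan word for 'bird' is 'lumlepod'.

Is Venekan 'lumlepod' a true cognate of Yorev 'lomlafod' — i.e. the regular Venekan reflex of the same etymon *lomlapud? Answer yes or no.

Derive the expected Venekan reflex of *lomlapud:
Venekan: *lomlapud
  lomlapud (rule 1 does not apply)
  lomlapud → lomlapod   [vowel merger]
  lomlapod → lumlapod   [pre-nasal raising]
  lumlapod → lumlepod   [vowel merger]
  giving Venekan lumlepod.
Venekan 'lumlepod' matches the regular reflex exactly, so the pair is cognate.

yes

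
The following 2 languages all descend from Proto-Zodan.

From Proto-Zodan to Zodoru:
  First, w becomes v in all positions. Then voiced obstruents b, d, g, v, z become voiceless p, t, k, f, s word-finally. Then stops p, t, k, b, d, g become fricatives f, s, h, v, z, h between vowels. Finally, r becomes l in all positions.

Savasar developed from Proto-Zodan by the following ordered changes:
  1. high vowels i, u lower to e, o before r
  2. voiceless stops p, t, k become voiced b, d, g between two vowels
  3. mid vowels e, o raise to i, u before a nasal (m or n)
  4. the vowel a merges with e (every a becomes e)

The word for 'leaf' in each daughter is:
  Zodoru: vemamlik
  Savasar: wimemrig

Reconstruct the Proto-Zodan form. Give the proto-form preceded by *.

*wemamrig

Position 8: Zodoru has k, Savasar has g. Taking the neighbouring segments as reconstructed: Zodoru k could go back to *k or *g; Savasar g can only go back to *g — the one source consistent with every daughter is *g.
Position 2: Zodoru has e, Savasar has i. Zodoru preserves e here (none of its changes turn any other segment into e), so the proto-segment is *e.
Position 4: Zodoru has a, Savasar has e. Zodoru preserves a here (none of its changes turn any other segment into a), so the proto-segment is *a.
Verify the candidate proto-form against each daughter:
Zodoru: *wemamrig
  wemamrig → vemamrig   [unconditioned shift]
  vemamrig → vemamrik   [final devoicing]
  vemamrik (rule 3 does not apply)
  vemamrik → vemamlik   [unconditioned shift]
  giving Zodoru vemamlik.
Savasar: *wemamrig > wimamrig > wimemrig  (by pre-nasal raising, vowel merger)
*wemamrig is the unique common source.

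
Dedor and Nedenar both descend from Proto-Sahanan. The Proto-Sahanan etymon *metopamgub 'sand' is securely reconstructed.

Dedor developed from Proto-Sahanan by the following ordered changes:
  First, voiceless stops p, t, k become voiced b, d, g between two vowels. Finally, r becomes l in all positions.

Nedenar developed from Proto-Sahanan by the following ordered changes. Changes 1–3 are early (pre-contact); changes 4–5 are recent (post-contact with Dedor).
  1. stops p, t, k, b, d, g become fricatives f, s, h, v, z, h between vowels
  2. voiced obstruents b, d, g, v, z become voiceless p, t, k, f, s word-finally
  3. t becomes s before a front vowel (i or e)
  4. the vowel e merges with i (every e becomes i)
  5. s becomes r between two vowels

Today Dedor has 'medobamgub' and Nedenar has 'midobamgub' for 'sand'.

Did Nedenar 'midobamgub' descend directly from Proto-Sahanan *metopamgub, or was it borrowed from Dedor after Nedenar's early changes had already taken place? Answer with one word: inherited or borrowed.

borrowed

If inherited, *metopamgub would pass through all of Nedenar's changes:
Nedenar: *metopamgub > mesofamgub > mesofamgup > misofamgup > mirofamgup  (by intervocalic lenition, final devoicing, vowel merger, rhotacism)
If borrowed from Dedor 'medobamgub' after the early changes, it would undergo only the recent ones:
  rule 4 (vowel merger): medobamgub → midobamgub
  rule 5 (rhotacism): no change (midobamgub)
  ⇒ as a loan: midobamgub
Nedenar 'midobamgub' matches the loan outcome 'midobamgub', not the inherited 'mirofamgup' — it skipped the early Nedenar changes, so it was borrowed from Dedor.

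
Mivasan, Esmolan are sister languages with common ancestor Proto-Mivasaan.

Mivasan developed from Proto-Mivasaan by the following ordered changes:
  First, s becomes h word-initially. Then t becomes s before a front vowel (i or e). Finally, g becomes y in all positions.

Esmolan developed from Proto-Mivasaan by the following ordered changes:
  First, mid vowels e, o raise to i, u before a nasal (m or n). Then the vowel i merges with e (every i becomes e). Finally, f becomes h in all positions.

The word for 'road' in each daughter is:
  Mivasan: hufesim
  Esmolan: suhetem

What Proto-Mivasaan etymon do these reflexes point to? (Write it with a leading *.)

Position 5: Mivasan has s, Esmolan has t. Esmolan preserves t here (none of its changes turn any other segment into t), so the proto-segment is *t.
Position 3: Mivasan has f, Esmolan has h. Mivasan preserves f here (none of its changes turn any other segment into f), so the proto-segment is *f.
Continuing position by position gives *sufetim; check it forward:
Mivasan: start from *sufetim.
  rule 1 (debuccalisation): sufetim → hufetim
  rule 2 (palatalisation): hufetim → hufesim
  rule 3: no change — hufesim
  ⇒ Mivasan hufesim
Esmolan: *sufetim > sufetem > suhetem  (by vowel merger, unconditioned shift)
No other proto-form is consistent with every reflex, so the reconstruction is *sufetim.

*sufetim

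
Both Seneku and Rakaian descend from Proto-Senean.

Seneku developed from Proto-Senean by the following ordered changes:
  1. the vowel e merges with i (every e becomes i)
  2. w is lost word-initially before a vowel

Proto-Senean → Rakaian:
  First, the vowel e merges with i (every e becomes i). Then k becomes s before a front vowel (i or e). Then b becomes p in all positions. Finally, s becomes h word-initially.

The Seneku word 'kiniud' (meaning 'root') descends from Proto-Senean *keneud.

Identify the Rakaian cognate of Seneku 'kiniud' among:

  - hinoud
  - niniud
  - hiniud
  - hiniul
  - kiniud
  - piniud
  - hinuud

Rakaian: start from *keneud.
  rule 1 (vowel merger): keneud → kiniud
  rule 2 (palatalisation): kiniud → siniud
  rule 3: no change — siniud
  rule 4 (debuccalisation): siniud → hiniud
  ⇒ Rakaian hiniud
Among the options, 'hiniud' alone shows every Rakaian change applied in order.

hiniud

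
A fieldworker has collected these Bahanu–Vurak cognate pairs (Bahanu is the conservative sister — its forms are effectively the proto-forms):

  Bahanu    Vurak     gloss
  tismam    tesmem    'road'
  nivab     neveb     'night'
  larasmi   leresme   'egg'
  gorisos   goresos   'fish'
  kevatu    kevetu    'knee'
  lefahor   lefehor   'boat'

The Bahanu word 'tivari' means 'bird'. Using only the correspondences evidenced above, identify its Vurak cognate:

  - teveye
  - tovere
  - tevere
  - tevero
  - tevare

tevere

nivab ~ neveb — Bahanu i corresponds to Vurak e after a consonant, before a labial obstruent.
larasmi ~ leresme — Bahanu a corresponds to Vurak e after a consonant, before r.
larasmi ~ leresme — Bahanu i corresponds to Vurak e word-finally.
Applying these to Bahanu 'tivari':
  tivari → tevari   (i→e after a consonant, before a labial obstruent)
  tevari → teveri   (a→e after a consonant, before r)
  teveri → tevere   (i→e word-finally)
So the Vurak cognate is 'tevere'.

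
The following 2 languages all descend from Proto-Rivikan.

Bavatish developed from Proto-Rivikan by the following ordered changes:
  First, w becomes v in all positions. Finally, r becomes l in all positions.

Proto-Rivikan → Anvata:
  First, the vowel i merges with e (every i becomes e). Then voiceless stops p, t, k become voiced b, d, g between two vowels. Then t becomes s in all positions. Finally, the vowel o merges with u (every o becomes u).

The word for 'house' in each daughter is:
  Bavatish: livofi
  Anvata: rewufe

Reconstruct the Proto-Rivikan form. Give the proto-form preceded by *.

Position 1: Bavatish has l, Anvata has r. Anvata preserves r here (none of its changes turn any other segment into r), so the proto-segment is *r.
Position 3: Bavatish has v, Anvata has w. Anvata preserves w here (none of its changes turn any other segment into w), so the proto-segment is *w.
Continuing position by position gives *riwofi; check it forward:
Bavatish: start from *riwofi.
  rule 1 (unconditioned shift): riwofi → rivofi
  rule 2 (unconditioned shift): rivofi → livofi
  ⇒ Bavatish livofi
Anvata: start from *riwofi.
  rule 1 (vowel merger): riwofi → rewofe
  rule 2: no change — rewofe
  rule 3: no change — rewofe
  rule 4 (vowel merger): rewofe → rewufe
  ⇒ Anvata rewufe
*riwofi is the unique common source.

*riwofi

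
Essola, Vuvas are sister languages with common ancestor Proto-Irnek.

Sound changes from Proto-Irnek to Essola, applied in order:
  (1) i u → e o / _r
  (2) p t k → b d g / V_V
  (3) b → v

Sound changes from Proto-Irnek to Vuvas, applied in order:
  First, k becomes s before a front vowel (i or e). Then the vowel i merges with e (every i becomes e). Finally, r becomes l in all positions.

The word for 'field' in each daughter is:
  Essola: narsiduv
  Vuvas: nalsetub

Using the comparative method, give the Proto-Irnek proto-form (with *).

Position 3: Essola has r, Vuvas has l. Essola preserves r here (none of its changes turn any other segment into r), so the proto-segment is *r.
Position 5: Essola has i, Vuvas has e. Essola preserves i here (none of its changes turn any other segment into i), so the proto-segment is *i.
This points to *narsitub. Verify forward in each daughter:
Essola: *narsitub
  narsitub (rule 1 does not apply)
  narsitub → narsidub   [intervocalic voicing]
  narsidub → narsiduv   [unconditioned shift]
  giving Essola narsiduv.
Vuvas: *narsitub > narsetub > nalsetub  (by vowel merger, unconditioned shift)
No other proto-form is consistent with every reflex, so the reconstruction is *narsitub.

*narsitub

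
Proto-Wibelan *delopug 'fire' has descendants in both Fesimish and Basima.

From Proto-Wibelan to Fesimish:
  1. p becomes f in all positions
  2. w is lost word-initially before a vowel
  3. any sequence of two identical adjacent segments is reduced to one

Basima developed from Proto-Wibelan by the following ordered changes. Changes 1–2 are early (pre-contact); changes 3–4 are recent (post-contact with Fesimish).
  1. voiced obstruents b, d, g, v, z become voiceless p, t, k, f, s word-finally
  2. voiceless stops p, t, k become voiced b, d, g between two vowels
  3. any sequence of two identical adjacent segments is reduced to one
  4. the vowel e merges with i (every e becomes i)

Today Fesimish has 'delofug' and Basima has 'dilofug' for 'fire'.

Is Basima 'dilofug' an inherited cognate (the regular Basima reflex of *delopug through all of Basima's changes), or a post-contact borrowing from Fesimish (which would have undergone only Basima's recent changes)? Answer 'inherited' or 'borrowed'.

If inherited, *delopug would pass through all of Basima's changes:
Basima: *delopug > delopuk > delobuk > dilobuk  (by final devoicing, intervocalic voicing, vowel merger)
If borrowed from Fesimish 'delofug' after the early changes, it would undergo only the recent ones:
  rule 3 (degemination): no change (delofug)
  rule 4 (vowel merger): delofug → dilofug
  ⇒ as a loan: dilofug
Basima 'dilofug' matches the loan outcome 'dilofug', not the inherited 'dilobuk' — it skipped the early Basima changes, so it was borrowed from Fesimish.

borrowed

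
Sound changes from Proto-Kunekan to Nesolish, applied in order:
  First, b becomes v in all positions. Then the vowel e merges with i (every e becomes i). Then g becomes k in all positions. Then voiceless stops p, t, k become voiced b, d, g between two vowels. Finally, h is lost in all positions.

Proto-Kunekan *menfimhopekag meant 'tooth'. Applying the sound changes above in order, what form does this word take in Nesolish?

Nesolish: *menfimhopekag
  menfimhopekag (rule 1 does not apply)
  menfimhopekag → minfimhopikag   [vowel merger]
  minfimhopikag → minfimhopikak   [unconditioned shift]
  minfimhopikak → minfimhobigak   [intervocalic voicing]
  minfimhobigak → minfimobigak   [h-loss]
  giving Nesolish minfimobigak.

minfimobigak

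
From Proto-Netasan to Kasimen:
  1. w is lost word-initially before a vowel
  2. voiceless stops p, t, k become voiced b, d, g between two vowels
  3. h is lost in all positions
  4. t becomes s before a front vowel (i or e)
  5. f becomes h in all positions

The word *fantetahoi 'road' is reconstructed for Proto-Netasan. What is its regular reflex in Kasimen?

hansedaoi

Kasimen: start from *fantetahoi.
  rule 1: no change — fantetahoi
  rule 2 (intervocalic voicing): fantetahoi → fantedahoi
  rule 3 (h-loss): fantedahoi → fantedaoi
  rule 4 (palatalisation): fantedaoi → fansedaoi
  rule 5 (unconditioned shift): fansedaoi → hansedaoi
  ⇒ Kasimen hansedaoi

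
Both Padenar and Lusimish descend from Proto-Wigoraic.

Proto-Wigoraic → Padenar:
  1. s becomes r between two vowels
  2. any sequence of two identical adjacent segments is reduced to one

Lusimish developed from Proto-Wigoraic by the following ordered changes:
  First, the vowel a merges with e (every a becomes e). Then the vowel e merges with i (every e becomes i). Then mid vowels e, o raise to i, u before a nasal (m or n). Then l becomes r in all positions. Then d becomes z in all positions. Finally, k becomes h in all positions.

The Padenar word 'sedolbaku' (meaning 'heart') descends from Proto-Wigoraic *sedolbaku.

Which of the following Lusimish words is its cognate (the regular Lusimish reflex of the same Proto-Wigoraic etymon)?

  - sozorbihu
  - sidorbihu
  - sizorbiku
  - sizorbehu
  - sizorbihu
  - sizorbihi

sizorbihu

Lusimish: *sedolbaku > sedolbeku > sidolbiku > sidorbiku > sizorbiku > sizorbihu  (by vowel merger, vowel merger, unconditioned shift, unconditioned shift, unconditioned shift)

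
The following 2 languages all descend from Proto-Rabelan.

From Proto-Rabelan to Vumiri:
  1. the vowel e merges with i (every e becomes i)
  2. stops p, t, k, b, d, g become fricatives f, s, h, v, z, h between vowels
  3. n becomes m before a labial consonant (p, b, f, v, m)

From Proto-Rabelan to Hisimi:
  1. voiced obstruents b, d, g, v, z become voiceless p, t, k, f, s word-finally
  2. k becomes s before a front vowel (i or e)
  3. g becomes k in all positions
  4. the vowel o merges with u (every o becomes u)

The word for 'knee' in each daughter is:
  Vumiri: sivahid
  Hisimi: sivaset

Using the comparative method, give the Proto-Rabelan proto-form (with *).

Position 5: Vumiri has h, Hisimi has s. Taking the neighbouring segments as reconstructed: Vumiri h could go back to *k or *g or *h; Hisimi s could go back to *k or *s — the one source consistent with every daughter is *k.
Position 7: Vumiri has d, Hisimi has t. Vumiri preserves d here (none of its changes turn any other segment into d), so the proto-segment is *d.
Position 6: Vumiri has i, Hisimi has e. Hisimi preserves e here (none of its changes turn any other segment into e), so the proto-segment is *e.
Verify the candidate proto-form against each daughter:
Vumiri: *sivaked > sivakid > sivahid  (by vowel merger, intervocalic lenition)
Hisimi: *sivaked
  sivaked → sivaket   [final devoicing]
  sivaket → sivaset   [palatalisation]
  sivaset (rule 3 does not apply)
  sivaset (rule 4 does not apply)
  giving Hisimi sivaset.
No other proto-form is consistent with every reflex, so the reconstruction is *sivaked.

*sivaked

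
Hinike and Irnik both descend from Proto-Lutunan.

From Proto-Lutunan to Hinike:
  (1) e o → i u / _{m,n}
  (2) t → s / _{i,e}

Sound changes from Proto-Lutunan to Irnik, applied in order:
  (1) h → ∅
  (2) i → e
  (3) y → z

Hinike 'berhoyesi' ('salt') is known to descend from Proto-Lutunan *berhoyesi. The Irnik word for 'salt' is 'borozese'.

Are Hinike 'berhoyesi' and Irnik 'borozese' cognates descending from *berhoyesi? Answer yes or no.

Derive the expected Irnik reflex of *berhoyesi:
Irnik: start from *berhoyesi.
  rule 1 (h-loss): berhoyesi → beroyesi
  rule 2 (vowel merger): beroyesi → beroyese
  rule 3 (unconditioned shift): beroyese → berozese
  ⇒ Irnik berozese
The regular Irnik reflex would be 'berozese', but the attested form is 'borozese'. The correspondence is irregular, so they are not cognates (the Irnik form has a different source).

no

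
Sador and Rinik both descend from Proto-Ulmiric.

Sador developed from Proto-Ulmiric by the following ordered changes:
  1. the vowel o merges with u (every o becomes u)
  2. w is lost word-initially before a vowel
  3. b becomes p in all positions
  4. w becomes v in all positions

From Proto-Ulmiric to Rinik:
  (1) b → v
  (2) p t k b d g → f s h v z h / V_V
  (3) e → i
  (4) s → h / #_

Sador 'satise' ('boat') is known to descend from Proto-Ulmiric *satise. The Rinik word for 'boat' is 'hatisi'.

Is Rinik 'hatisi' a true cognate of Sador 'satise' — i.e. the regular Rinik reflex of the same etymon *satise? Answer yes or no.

Derive the expected Rinik reflex of *satise:
Rinik: *satise > sasise > sasisi > hasisi  (by intervocalic lenition, vowel merger, debuccalisation)
The regular Rinik reflex would be 'hasisi', but the attested form is 'hatisi'. The correspondence is irregular, so they are not cognates (the Rinik form has a different source).

no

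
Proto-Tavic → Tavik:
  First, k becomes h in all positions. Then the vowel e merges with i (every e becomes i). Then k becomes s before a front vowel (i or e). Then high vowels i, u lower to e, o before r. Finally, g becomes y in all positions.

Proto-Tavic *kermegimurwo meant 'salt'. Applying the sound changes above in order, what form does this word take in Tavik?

Tavik: start from *kermegimurwo.
  rule 1 (unconditioned shift): kermegimurwo → hermegimurwo
  rule 2 (vowel merger): hermegimurwo → hirmigimurwo
  rule 3: no change — hirmigimurwo
  rule 4 (pre-rhotic lowering): hirmigimurwo → hermigimorwo
  rule 5 (unconditioned shift): hermigimorwo → hermiyimorwo
  ⇒ Tavik hermiyimorwo

hermiyimorwo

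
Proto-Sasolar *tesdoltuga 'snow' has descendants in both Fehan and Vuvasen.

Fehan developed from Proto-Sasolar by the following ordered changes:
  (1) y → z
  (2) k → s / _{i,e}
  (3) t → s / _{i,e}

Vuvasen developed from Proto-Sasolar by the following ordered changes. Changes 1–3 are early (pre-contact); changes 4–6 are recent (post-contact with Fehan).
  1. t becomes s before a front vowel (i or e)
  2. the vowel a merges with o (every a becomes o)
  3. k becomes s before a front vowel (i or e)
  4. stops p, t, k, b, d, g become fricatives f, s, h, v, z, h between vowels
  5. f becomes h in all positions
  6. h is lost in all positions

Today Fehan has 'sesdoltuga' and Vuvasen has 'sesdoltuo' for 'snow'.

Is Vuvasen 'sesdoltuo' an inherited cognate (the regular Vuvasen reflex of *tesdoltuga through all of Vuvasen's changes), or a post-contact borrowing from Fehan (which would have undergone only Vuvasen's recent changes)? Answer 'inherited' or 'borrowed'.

inherited

If inherited, *tesdoltuga would pass through all of Vuvasen's changes:
Vuvasen: *tesdoltuga
  tesdoltuga → sesdoltuga   [palatalisation]
  sesdoltuga → sesdoltugo   [vowel merger]
  sesdoltugo (rule 3 does not apply)
  sesdoltugo → sesdoltuho   [intervocalic lenition]
  sesdoltuho (rule 5 does not apply)
  sesdoltuho → sesdoltuo   [h-loss]
  giving Vuvasen sesdoltuo.
If borrowed from Fehan 'sesdoltuga' after the early changes, it would undergo only the recent ones:
  rule 4 (intervocalic lenition): sesdoltuga → sesdoltuha
  rule 5 (unconditioned shift): no change (sesdoltuha)
  rule 6 (h-loss): sesdoltuha → sesdoltua
  ⇒ as a loan: sesdoltua
Vuvasen 'sesdoltuo' matches the inherited outcome exactly, so it is an inherited cognate, not a loan.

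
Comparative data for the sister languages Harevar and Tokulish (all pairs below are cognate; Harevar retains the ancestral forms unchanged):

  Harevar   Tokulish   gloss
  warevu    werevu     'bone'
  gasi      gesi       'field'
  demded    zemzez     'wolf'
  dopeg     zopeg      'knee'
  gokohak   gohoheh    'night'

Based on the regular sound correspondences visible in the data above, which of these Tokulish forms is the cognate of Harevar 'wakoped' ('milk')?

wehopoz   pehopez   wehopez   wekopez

gasi ~ gesi, gokohak ~ gohoheh — Harevar a corresponds to Tokulish e after a consonant, before a consonant other than r, m, n, p, b, f, v.
gokohak ~ gohoheh — Harevar k corresponds to Tokulish h between vowels (before a back vowel).
demded ~ zemzez — Harevar d corresponds to Tokulish z word-finally.
Applying these to Harevar 'wakoped':
  wakoped → wekoped   (a→e after a consonant, before a consonant other than r, m, n, p, b, f, v)
  wekoped → wehoped   (k→h between vowels (before a back vowel))
  wehoped → wehopez   (d→z word-finally)
So the Tokulish cognate is 'wehopez'.

wehopez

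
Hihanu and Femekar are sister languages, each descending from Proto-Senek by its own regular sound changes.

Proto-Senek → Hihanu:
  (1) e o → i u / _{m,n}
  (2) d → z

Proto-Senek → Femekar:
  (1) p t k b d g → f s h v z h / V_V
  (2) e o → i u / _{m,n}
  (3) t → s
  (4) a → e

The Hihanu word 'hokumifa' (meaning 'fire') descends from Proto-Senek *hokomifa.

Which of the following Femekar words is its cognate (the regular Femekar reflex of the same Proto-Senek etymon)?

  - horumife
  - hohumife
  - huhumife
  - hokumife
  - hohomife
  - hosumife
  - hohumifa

Femekar: *hokomifa > hohomifa > hohumifa > hohumife  (by intervocalic lenition, pre-nasal raising, vowel merger)

hohumife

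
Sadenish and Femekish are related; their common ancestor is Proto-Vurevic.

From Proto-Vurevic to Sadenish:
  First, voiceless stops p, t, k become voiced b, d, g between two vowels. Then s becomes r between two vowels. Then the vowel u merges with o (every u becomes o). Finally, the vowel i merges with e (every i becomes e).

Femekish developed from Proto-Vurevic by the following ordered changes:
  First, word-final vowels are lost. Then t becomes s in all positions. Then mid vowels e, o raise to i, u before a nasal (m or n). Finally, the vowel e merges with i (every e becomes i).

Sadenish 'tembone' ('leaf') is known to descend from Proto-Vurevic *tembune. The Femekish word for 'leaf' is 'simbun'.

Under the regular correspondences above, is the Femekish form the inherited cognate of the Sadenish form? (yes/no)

Derive the expected Femekish reflex of *tembune:
Femekish: *tembune
  tembune → tembun   [apocope]
  tembun → sembun   [unconditioned shift]
  sembun → simbun   [pre-nasal raising]
  simbun (rule 4 does not apply)
  giving Femekish simbun.
Femekish 'simbun' matches the regular reflex exactly, so the pair is cognate.

yes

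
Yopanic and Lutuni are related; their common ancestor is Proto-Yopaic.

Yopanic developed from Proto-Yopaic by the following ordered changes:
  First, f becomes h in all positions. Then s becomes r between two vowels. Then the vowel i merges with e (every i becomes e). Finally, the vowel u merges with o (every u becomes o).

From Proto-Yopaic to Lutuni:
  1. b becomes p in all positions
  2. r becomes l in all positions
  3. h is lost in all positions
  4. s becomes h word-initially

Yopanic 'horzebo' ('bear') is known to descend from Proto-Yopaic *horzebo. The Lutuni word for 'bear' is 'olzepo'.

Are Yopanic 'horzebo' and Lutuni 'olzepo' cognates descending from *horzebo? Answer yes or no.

yes

Derive the expected Lutuni reflex of *horzebo:
Lutuni: *horzebo
  horzebo → horzepo   [unconditioned shift]
  horzepo → holzepo   [unconditioned shift]
  holzepo → olzepo   [h-loss]
  olzepo (rule 4 does not apply)
  giving Lutuni olzepo.
Lutuni 'olzepo' matches the regular reflex exactly, so the pair is cognate.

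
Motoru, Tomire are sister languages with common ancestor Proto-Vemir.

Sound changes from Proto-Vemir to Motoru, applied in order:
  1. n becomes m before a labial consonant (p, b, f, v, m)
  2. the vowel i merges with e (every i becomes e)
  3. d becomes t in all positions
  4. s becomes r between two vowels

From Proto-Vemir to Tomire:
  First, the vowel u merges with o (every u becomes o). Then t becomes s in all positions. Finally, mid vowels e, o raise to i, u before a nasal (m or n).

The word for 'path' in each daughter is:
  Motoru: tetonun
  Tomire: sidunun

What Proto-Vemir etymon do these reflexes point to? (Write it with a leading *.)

*tidonun

Position 3: Motoru has t, Tomire has d. Tomire preserves d here (none of its changes turn any other segment into d), so the proto-segment is *d.
Position 1: Motoru has t, Tomire has s. Taking the neighbouring segments as reconstructed: Motoru t could go back to *t or *d; Tomire s could go back to *t or *s — the one source consistent with every daughter is *t.
Continuing position by position gives *tidonun; check it forward:
Motoru: start from *tidonun.
  rule 1: no change — tidonun
  rule 2 (vowel merger): tidonun → tedonun
  rule 3 (unconditioned shift): tedonun → tetonun
  rule 4: no change — tetonun
  ⇒ Motoru tetonun
Tomire: *tidonun
  tidonun → tidonon   [vowel merger]
  tidonon → sidonon   [unconditioned shift]
  sidonon → sidunun   [pre-nasal raising]
  giving Tomire sidunun.
No other proto-form is consistent with every reflex, so the reconstruction is *tidonun.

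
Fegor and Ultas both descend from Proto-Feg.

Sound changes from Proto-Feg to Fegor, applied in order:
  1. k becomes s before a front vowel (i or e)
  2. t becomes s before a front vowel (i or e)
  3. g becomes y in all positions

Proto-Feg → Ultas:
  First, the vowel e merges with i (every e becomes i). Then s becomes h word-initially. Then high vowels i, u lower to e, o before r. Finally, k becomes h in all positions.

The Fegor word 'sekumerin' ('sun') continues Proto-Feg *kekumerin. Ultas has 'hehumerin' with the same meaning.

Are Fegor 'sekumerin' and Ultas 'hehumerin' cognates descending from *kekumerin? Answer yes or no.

no

Derive the expected Ultas reflex of *kekumerin:
Ultas: *kekumerin > kikumirin > kikumerin > hihumerin  (by vowel merger, pre-rhotic lowering, unconditioned shift)
The regular Ultas reflex would be 'hihumerin', but the attested form is 'hehumerin'. The correspondence is irregular, so they are not cognates (the Ultas form has a different source).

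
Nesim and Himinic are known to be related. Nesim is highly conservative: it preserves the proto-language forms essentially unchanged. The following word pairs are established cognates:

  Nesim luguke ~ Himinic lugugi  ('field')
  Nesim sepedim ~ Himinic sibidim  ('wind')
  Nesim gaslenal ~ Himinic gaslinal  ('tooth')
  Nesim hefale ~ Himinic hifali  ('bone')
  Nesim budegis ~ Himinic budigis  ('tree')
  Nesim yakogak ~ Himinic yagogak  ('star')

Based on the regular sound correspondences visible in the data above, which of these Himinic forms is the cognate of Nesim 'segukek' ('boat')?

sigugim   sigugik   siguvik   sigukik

sigugik

sepedim ~ sibidim, budegis ~ budigis — Nesim e corresponds to Himinic i after a consonant, before a consonant other than r, m, n, p, b, f, v.
luguke ~ lugugi — Nesim k corresponds to Himinic g between vowels (before a front vowel).
Applying these to Nesim 'segukek':
  segukek → sigukek   (e→i after a consonant, before a consonant other than r, m, n, p, b, f, v)
  sigukek → sigugek   (k→g between vowels (before a front vowel))
  sigugek → sigugik   (e→i after a consonant, before a consonant other than r, m, n, p, b, f, v)
So the Himinic cognate is 'sigugik'.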